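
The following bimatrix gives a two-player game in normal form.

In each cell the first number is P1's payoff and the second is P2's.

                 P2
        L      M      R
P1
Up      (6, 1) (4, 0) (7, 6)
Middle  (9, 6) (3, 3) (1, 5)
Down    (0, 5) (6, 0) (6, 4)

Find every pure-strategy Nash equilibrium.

(Up, L): P1 can switch to Middle (6 → 9). Not NE.
(Up, M): P1 can switch to Down (4 → 6). Not NE.
(Up, R): P1 gets 7, best alternative 6; P2 gets 6, best alternative 1. No profitable deviation — NE.
(Middle, L): P1 gets 9, best alternative 6; P2 gets 6, best alternative 5. No profitable deviation — NE.
(Middle, M): P1 can switch to Up (3 → 4). Not NE.
(Middle, R): P1 can switch to Up (1 → 7). Not NE.
(Down, L): P1 can switch to Up (0 → 6). Not NE.
(Down, M): P2 can switch to L (0 → 5). Not NE.
(Down, R): P1 can switch to Up (6 → 7). Not NE.

(Up, R) and (Middle, L)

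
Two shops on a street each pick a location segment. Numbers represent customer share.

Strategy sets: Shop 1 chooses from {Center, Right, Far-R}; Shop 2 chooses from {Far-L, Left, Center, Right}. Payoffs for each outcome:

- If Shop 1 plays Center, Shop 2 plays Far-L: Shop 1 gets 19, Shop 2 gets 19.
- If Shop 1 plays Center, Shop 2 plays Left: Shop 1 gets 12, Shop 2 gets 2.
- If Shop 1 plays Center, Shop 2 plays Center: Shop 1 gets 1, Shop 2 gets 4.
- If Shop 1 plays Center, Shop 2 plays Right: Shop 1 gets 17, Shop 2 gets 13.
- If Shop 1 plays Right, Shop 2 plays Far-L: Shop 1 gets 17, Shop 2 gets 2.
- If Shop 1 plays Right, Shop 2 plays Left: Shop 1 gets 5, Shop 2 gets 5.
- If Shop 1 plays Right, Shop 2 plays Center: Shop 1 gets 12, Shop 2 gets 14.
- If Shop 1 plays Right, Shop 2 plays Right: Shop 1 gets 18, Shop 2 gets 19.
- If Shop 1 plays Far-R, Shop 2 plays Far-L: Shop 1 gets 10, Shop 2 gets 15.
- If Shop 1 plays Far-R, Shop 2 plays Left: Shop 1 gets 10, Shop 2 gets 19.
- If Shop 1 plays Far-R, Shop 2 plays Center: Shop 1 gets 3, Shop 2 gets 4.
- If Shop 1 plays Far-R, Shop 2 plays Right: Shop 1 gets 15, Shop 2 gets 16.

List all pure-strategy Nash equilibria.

(Center, Far-L): Shop 1 gets 19, best alternative 17; Shop 2 gets 19, best alternative 13. No profitable deviation — NE.
(Center, Left): Shop 2 can switch to Far-L (2 → 19). Not NE.
(Center, Center): Shop 1 can switch to Right (1 → 12). Not NE.
(Center, Right): Shop 1 can switch to Right (17 → 18). Not NE.
(Right, Far-L): Shop 1 can switch to Center (17 → 19). Not NE.
(Right, Left): Shop 1 can switch to Center (5 → 12). Not NE.
(Right, Center): Shop 2 can switch to Right (14 → 19). Not NE.
(Right, Right): Shop 1 gets 18, best alternative 17; Shop 2 gets 19, best alternative 14. No profitable deviation — NE.
(Far-R, Far-L): Shop 1 can switch to Center (10 → 19). Not NE.
(Far-R, Left): Shop 1 can switch to Center (10 → 12). Not NE.
(Far-R, Center): Shop 1 can switch to Right (3 → 12). Not NE.
(Far-R, Right): Shop 1 can switch to Center (15 → 17). Not NE.

The pure Nash equilibria are (Center, Far-L), (Right, Right).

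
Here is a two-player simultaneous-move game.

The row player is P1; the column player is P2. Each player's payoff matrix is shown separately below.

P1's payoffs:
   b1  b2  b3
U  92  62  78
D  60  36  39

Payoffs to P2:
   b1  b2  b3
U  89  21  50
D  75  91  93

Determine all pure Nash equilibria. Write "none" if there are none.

(U, b1): P1 gets 92, best alternative 60; P2 gets 89, best alternative 50. No profitable deviation — NE.
(U, b2): P2 can switch to b1 (21 → 89). Not NE.
(U, b3): P2 can switch to b1 (50 → 89). Not NE.
(D, b1): P1 can switch to U (60 → 92). Not NE.
(D, b2): P1 can switch to U (36 → 62). Not NE.
(D, b3): P1 can switch to U (39 → 78). Not NE.

The unique pure-strategy Nash equilibrium is (U, b1).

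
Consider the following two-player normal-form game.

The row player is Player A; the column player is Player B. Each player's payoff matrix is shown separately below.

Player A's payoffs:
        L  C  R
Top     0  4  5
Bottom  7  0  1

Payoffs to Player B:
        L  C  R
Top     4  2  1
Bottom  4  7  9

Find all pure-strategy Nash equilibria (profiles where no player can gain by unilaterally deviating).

No pure-strategy Nash equilibrium.

(Top, L): Player A can switch to Bottom (0 → 7). Not NE.
(Top, C): Player B can switch to L (2 → 4). Not NE.
(Top, R): Player B can switch to L (1 → 4). Not NE.
(Bottom, L): Player B can switch to C (4 → 7). Not NE.
(Bottom, C): Player A can switch to Top (0 → 4). Not NE.
(Bottom, R): Player A can switch to Top (1 → 5). Not NE.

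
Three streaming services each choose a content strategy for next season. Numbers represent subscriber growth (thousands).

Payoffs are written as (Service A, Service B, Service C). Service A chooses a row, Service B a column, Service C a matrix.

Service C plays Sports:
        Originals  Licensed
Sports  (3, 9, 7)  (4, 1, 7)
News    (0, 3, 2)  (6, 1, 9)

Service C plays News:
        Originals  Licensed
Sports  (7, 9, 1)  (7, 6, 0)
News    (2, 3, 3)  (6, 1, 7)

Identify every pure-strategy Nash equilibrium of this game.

For each strategy profile, look for a profitable unilateral deviation.
(Sports, Originals, Sports): Service A gets 3, best alternative 0; Service B gets 9, best alternative 1; Service C gets 7, best alternative 1. No profitable deviation — NE.
(Sports, Originals, News): Service C can switch to Sports (1 → 7). Not NE.
(Sports, Licensed, Sports): Service A can switch to News (4 → 6). Not NE.
(Sports, Licensed, News): Service B can switch to Originals (6 → 9). Not NE.
(News, Originals, Sports): Service A can switch to Sports (0 → 3). Not NE.
(News, Originals, News): Service A can switch to Sports (2 → 7). Not NE.
(News, Licensed, Sports): Service B can switch to Originals (1 → 3). Not NE.
(News, Licensed, News): Service A can switch to Sports (6 → 7). Not NE.

(Sports, Originals, Sports)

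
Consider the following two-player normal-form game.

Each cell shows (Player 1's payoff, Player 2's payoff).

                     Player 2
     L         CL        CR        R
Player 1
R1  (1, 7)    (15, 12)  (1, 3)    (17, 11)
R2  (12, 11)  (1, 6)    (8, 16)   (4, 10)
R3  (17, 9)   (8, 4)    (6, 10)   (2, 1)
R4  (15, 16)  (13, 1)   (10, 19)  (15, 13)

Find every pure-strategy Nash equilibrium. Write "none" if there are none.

(R1, L): Player 1 can switch to R2 (1 → 12). Not NE.
(R1, CL): Player 1 gets 15, best alternative 13; Player 2 gets 12, best alternative 11. No profitable deviation — NE.
(R1, CR): Player 1 can switch to R2 (1 → 8). Not NE.
(R1, R): Player 2 can switch to CL (11 → 12). Not NE.
(R2, L): Player 1 can switch to R3 (12 → 17). Not NE.
(R2, CL): Player 1 can switch to R1 (1 → 15). Not NE.
(R2, CR): Player 1 can switch to R4 (8 → 10). Not NE.
(R2, R): Player 1 can switch to R1 (4 → 17). Not NE.
(R3, L): Player 2 can switch to CR (9 → 10). Not NE.
(R4, CR): Player 1 gets 10, best alternative 8; Player 2 gets 19, best alternative 16. No profitable deviation — NE.
(The remaining 6 profiles each have a profitable deviation by the same check.)

(R1, CL); (R4, CR)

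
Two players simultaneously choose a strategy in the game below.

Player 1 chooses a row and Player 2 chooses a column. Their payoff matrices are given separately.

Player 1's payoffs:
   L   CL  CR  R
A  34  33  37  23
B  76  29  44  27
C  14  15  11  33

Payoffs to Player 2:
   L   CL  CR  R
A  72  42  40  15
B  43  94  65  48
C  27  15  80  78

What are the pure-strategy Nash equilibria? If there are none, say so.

Check each profile: it is a Nash equilibrium iff no player can strictly gain by switching unilaterally.
(A, L): Player 1 can switch to B (34 → 76). Not NE.
(A, CL): Player 2 can switch to L (42 → 72). Not NE.
(A, CR): Player 1 can switch to B (37 → 44). Not NE.
(A, R): Player 1 can switch to B (23 → 27). Not NE.
(B, L): Player 2 can switch to CL (43 → 94). Not NE.
(B, CL): Player 1 can switch to A (29 → 33). Not NE.
(B, CR): Player 2 can switch to CL (65 → 94). Not NE.
(B, R): Player 1 can switch to C (27 → 33). Not NE.
(C, L): Player 1 can switch to A (14 → 34). Not NE.
(C, CL): Player 1 can switch to A (15 → 33). Not NE.
(C, CR): Player 1 can switch to A (11 → 37). Not NE.
(C, R): Player 2 can switch to CR (78 → 80). Not NE.

No pure-strategy Nash equilibrium.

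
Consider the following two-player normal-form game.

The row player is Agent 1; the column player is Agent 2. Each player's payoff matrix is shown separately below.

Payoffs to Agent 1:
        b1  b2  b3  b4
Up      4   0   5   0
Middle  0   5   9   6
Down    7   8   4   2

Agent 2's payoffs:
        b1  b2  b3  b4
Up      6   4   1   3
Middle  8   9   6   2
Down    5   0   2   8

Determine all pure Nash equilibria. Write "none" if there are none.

(Up, b1): Agent 1 can switch to Down (4 → 7). Not NE.
(Up, b2): Agent 1 can switch to Middle (0 → 5). Not NE.
(Up, b3): Agent 1 can switch to Middle (5 → 9). Not NE.
(Up, b4): Agent 1 can switch to Middle (0 → 6). Not NE.
(Middle, b1): Agent 1 can switch to Up (0 → 4). Not NE.
(Middle, b2): Agent 1 can switch to Down (5 → 8). Not NE.
(Middle, b3): Agent 2 can switch to b1 (6 → 8). Not NE.
(Middle, b4): Agent 2 can switch to b1 (2 → 8). Not NE.
(The remaining 4 profiles each have a profitable deviation by the same check.)

There is no pure-strategy Nash equilibrium.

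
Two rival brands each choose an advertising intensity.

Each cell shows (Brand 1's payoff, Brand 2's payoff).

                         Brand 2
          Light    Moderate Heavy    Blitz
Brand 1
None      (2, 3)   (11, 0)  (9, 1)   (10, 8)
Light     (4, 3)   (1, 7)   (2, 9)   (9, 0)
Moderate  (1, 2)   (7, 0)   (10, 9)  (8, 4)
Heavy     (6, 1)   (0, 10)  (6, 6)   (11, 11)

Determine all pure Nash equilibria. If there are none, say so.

Pure-strategy Nash equilibria: (Moderate, Heavy) and (Heavy, Blitz)

For each strategy profile, look for a profitable unilateral deviation.
(None, Light): Brand 1 can switch to Light (2 → 4). Not NE.
(None, Moderate): Brand 2 can switch to Light (0 → 3). Not NE.
(None, Heavy): Brand 1 can switch to Moderate (9 → 10). Not NE.
(None, Blitz): Brand 1 can switch to Heavy (10 → 11). Not NE.
(Light, Light): Brand 1 can switch to Heavy (4 → 6). Not NE.
(Light, Moderate): Brand 1 can switch to None (1 → 11). Not NE.
(Moderate, Heavy): Brand 1 gets 10, best alternative 9; Brand 2 gets 9, best alternative 4. No profitable deviation — NE.
(Heavy, Blitz): Brand 1 gets 11, best alternative 10; Brand 2 gets 11, best alternative 10. No profitable deviation — NE.
(The remaining 8 profiles each have a profitable deviation by the same check.)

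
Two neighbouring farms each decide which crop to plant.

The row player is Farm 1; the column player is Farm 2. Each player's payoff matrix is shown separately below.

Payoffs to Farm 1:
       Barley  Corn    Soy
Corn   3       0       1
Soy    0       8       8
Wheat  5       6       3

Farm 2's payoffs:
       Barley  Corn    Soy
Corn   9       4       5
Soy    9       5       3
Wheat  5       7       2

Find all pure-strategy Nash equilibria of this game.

Check each profile: it is a Nash equilibrium iff no player can strictly gain by switching unilaterally.
(Corn, Barley): Farm 1 can switch to Wheat (3 → 5). Not NE.
(Corn, Corn): Farm 1 can switch to Soy (0 → 8). Not NE.
(Corn, Soy): Farm 1 can switch to Soy (1 → 8). Not NE.
(Soy, Barley): Farm 1 can switch to Corn (0 → 3). Not NE.
(Soy, Corn): Farm 2 can switch to Barley (5 → 9). Not NE.
(Soy, Soy): Farm 2 can switch to Barley (3 → 9). Not NE.
(Wheat, Barley): Farm 2 can switch to Corn (5 → 7). Not NE.
(Wheat, Corn): Farm 1 can switch to Soy (6 → 8). Not NE.
(Wheat, Soy): Farm 1 can switch to Soy (3 → 8). Not NE.

There is no pure-strategy Nash equilibrium.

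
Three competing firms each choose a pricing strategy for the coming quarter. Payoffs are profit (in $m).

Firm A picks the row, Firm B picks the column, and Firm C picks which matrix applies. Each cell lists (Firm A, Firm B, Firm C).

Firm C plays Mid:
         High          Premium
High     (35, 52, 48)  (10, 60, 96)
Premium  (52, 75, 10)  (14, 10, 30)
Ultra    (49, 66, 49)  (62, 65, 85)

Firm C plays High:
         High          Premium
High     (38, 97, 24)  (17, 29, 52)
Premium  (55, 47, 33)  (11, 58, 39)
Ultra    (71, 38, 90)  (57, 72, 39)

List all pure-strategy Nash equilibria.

none

(High, High, Mid): Firm A can switch to Premium (35 → 52). Not NE.
(High, High, High): Firm A can switch to Premium (38 → 55). Not NE.
(High, Premium, Mid): Firm A can switch to Premium (10 → 14). Not NE.
(High, Premium, High): Firm A can switch to Ultra (17 → 57). Not NE.
(Premium, High, Mid): Firm C can switch to High (10 → 33). Not NE.
(Premium, High, High): Firm A can switch to Ultra (55 → 71). Not NE.
(Premium, Premium, Mid): Firm A can switch to Ultra (14 → 62). Not NE.
(Premium, Premium, High): Firm A can switch to High (11 → 17). Not NE.
(The remaining 4 profiles each have a profitable deviation by the same check.)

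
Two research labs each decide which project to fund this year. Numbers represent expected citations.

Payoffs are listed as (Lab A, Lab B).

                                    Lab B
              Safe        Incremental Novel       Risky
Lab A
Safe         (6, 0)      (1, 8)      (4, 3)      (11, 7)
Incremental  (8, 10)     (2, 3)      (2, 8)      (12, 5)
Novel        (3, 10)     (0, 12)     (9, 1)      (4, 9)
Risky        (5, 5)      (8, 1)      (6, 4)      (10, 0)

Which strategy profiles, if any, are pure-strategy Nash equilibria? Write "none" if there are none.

Lab A against Safe: payoffs 6, 8, 3, 5 → best response Incremental.
Lab A against Incremental: payoffs 1, 2, 0, 8 → best response Risky.
Lab A against Novel: payoffs 4, 2, 9, 6 → best response Novel.
Lab A against Risky: payoffs 11, 12, 4, 10 → best response Incremental.
Lab B against Safe: payoffs 0, 8, 3, 7 → best response Incremental.
Lab B against Incremental: payoffs 10, 3, 8, 5 → best response Safe.
Lab B against Novel: payoffs 10, 12, 1, 9 → best response Incremental.
Lab B against Risky: payoffs 5, 1, 4, 0 → best response Safe.
Mutual best responses: (Incremental, Safe).

Pure NE: (Incremental, Safe)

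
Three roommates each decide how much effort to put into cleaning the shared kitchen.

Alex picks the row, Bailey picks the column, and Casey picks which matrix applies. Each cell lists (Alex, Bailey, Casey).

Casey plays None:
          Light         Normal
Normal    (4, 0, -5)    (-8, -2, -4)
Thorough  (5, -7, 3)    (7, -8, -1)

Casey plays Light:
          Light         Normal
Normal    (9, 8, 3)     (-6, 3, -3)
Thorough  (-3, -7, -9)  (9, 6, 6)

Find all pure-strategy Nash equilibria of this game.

The pure Nash equilibria are (Normal, Light, Light); (Thorough, Light, None); (Thorough, Normal, Light).

Mark each player's best response to every combination of opponents' strategies; a profile where every player is best-responding is a pure Nash equilibrium.
Alex against (Light, None): payoffs 4, 5 → best response Thorough.
Alex against (Light, Light): payoffs 9, -3 → best response Normal.
Alex against (Normal, None): payoffs -8, 7 → best response Thorough.
Alex against (Normal, Light): payoffs -6, 9 → best response Thorough.
Bailey against (Normal, None): payoffs 0, -2 → best response Light.
Bailey against (Normal, Light): payoffs 8, 3 → best response Light.
Bailey against (Thorough, None): payoffs -7, -8 → best response Light.
Bailey against (Thorough, Light): payoffs -7, 6 → best response Normal.
Casey against (Normal, Light): payoffs -5, 3 → best response Light.
Casey against (Normal, Normal): payoffs -4, -3 → best response Light.
Casey against (Thorough, Light): payoffs 3, -9 → best response None.
Casey against (Thorough, Normal): payoffs -1, 6 → best response Light.
Mutual best responses: (Normal, Light, Light); (Thorough, Light, None); (Thorough, Normal, Light).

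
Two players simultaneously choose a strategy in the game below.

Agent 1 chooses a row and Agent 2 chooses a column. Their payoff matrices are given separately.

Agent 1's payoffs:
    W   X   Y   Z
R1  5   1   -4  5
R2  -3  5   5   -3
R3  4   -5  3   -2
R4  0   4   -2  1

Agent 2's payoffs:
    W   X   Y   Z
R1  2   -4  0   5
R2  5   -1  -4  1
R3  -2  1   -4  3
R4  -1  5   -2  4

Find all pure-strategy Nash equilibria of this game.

(R1, W): Agent 2 can switch to Z (2 → 5). Not NE.
(R1, X): Agent 1 can switch to R2 (1 → 5). Not NE.
(R1, Y): Agent 1 can switch to R2 (-4 → 5). Not NE.
(R1, Z): Agent 1 gets 5, best alternative 1; Agent 2 gets 5, best alternative 2. No profitable deviation — NE.
(R2, W): Agent 1 can switch to R1 (-3 → 5). Not NE.
(R2, X): Agent 2 can switch to W (-1 → 5). Not NE.
(R2, Y): Agent 2 can switch to W (-4 → 5). Not NE.
(R2, Z): Agent 1 can switch to R1 (-3 → 5). Not NE.
(R3, W): Agent 1 can switch to R1 (4 → 5). Not NE.
(R3, X): Agent 1 can switch to R1 (-5 → 1). Not NE.
(R3, Y): Agent 1 can switch to R2 (3 → 5). Not NE.
(R3, Z): Agent 1 can switch to R1 (-2 → 5). Not NE.
(R4, W): Agent 1 can switch to R1 (0 → 5). Not NE.
(The remaining 3 profiles each have a profitable deviation by the same check.)

The unique pure-strategy Nash equilibrium is (R1, Z).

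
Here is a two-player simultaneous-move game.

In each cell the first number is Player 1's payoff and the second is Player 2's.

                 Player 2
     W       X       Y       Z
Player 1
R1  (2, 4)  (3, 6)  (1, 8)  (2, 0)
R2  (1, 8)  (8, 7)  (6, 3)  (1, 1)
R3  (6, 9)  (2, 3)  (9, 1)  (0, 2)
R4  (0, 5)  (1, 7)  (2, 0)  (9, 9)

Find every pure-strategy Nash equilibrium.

Player 1 against W: payoffs 2, 1, 6, 0 → best response R3.
Player 1 against X: payoffs 3, 8, 2, 1 → best response R2.
Player 1 against Y: payoffs 1, 6, 9, 2 → best response R3.
Player 1 against Z: payoffs 2, 1, 0, 9 → best response R4.
Player 2 against R1: payoffs 4, 6, 8, 0 → best response Y.
Player 2 against R2: payoffs 8, 7, 3, 1 → best response W.
Player 2 against R3: payoffs 9, 3, 1, 2 → best response W.
Player 2 against R4: payoffs 5, 7, 0, 9 → best response Z.
Mutual best responses: (R3, W); (R4, Z).

Pure-strategy Nash equilibria: (R3, W), (R4, Z)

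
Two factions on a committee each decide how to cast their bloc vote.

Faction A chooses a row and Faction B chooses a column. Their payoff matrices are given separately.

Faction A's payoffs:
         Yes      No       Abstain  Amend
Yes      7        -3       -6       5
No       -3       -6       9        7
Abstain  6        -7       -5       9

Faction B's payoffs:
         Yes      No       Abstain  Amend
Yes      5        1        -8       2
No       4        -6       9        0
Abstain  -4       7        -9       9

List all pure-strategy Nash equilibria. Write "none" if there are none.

(Yes, Yes): Faction A gets 7, best alternative 6; Faction B gets 5, best alternative 2. No profitable deviation — NE.
(Yes, No): Faction B can switch to Yes (1 → 5). Not NE.
(Yes, Abstain): Faction A can switch to No (-6 → 9). Not NE.
(Yes, Amend): Faction A can switch to No (5 → 7). Not NE.
(No, Yes): Faction A can switch to Yes (-3 → 7). Not NE.
(No, No): Faction A can switch to Yes (-6 → -3). Not NE.
(No, Abstain): Faction A gets 9, best alternative -5; Faction B gets 9, best alternative 4. No profitable deviation — NE.
(No, Amend): Faction A can switch to Abstain (7 → 9). Not NE.
(Abstain, Yes): Faction A can switch to Yes (6 → 7). Not NE.
(Abstain, No): Faction A can switch to Yes (-7 → -3). Not NE.
(Abstain, Abstain): Faction A can switch to No (-5 → 9). Not NE.
(Abstain, Amend): Faction A gets 9, best alternative 7; Faction B gets 9, best alternative 7. No profitable deviation — NE.

Pure-strategy Nash equilibria: (Yes, Yes); (No, Abstain); (Abstain, Amend)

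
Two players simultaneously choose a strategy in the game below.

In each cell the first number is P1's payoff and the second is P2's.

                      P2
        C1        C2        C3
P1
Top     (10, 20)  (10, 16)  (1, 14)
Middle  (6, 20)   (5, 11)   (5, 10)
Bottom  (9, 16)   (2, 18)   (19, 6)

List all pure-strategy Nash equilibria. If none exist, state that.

P1 against C1: payoffs 10, 6, 9 → best response Top.
P1 against C2: payoffs 10, 5, 2 → best response Top.
P1 against C3: payoffs 1, 5, 19 → best response Bottom.
P2 against Top: payoffs 20, 16, 14 → best response C1.
P2 against Middle: payoffs 20, 11, 10 → best response C1.
P2 against Bottom: payoffs 16, 18, 6 → best response C2.
Mutual best responses: (Top, C1).

(Top, C1)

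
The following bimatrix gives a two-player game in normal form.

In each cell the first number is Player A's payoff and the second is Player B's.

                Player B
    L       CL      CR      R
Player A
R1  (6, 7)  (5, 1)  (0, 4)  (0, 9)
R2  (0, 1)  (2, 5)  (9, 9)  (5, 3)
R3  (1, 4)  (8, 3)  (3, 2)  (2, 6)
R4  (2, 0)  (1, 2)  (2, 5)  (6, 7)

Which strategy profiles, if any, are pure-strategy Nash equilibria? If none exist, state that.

Pure-strategy Nash equilibria: (R2, CR); (R4, R)

Player A against L: payoffs 6, 0, 1, 2 → best response R1.
Player A against CL: payoffs 5, 2, 8, 1 → best response R3.
Player A against CR: payoffs 0, 9, 3, 2 → best response R2.
Player A against R: payoffs 0, 5, 2, 6 → best response R4.
Player B against R1: payoffs 7, 1, 4, 9 → best response R.
Player B against R2: payoffs 1, 5, 9, 3 → best response CR.
Player B against R3: payoffs 4, 3, 2, 6 → best response R.
Player B against R4: payoffs 0, 2, 5, 7 → best response R.
Mutual best responses: (R2, CR); (R4, R).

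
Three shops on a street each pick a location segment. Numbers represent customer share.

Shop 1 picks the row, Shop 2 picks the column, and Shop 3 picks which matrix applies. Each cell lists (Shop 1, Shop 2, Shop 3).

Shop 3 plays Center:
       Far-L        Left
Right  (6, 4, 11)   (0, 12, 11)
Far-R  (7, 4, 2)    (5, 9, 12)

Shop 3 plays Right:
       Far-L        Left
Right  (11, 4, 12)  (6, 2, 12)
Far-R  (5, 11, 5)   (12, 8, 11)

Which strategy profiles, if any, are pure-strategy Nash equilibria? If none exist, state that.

Pure-strategy Nash equilibria: (Right, Far-L, Right); (Far-R, Left, Center)

(Right, Far-L, Center): Shop 1 can switch to Far-R (6 → 7). Not NE.
(Right, Far-L, Right): Shop 1 gets 11, best alternative 5; Shop 2 gets 4, best alternative 2; Shop 3 gets 12, best alternative 11. No profitable deviation — NE.
(Right, Left, Center): Shop 1 can switch to Far-R (0 → 5). Not NE.
(Right, Left, Right): Shop 1 can switch to Far-R (6 → 12). Not NE.
(Far-R, Far-L, Center): Shop 2 can switch to Left (4 → 9). Not NE.
(Far-R, Far-L, Right): Shop 1 can switch to Right (5 → 11). Not NE.
(Far-R, Left, Center): Shop 1 gets 5, best alternative 0; Shop 2 gets 9, best alternative 4; Shop 3 gets 12, best alternative 11. No profitable deviation — NE.
(Far-R, Left, Right): Shop 2 can switch to Far-L (8 → 11). Not NE.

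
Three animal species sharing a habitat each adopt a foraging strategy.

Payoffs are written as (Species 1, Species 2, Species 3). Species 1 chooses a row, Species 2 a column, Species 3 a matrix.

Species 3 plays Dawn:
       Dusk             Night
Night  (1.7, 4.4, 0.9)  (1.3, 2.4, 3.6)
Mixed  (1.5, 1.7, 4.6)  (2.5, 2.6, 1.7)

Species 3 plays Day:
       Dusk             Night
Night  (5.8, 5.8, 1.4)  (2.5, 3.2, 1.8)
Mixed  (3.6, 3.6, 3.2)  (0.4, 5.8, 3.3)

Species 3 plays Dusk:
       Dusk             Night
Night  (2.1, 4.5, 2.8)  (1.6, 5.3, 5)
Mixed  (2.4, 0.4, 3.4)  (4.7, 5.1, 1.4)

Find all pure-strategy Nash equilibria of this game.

For each player, find the best response to each opponent profile; mutual best responses are the pure NE.
Species 1 against (Dusk, Dawn): payoffs 1.7, 1.5 → best response Night.
Species 1 against (Dusk, Day): payoffs 5.8, 3.6 → best response Night.
Species 1 against (Dusk, Dusk): payoffs 2.1, 2.4 → best response Mixed.
Species 1 against (Night, Dawn): payoffs 1.3, 2.5 → best response Mixed.
Species 1 against (Night, Day): payoffs 2.5, 0.4 → best response Night.
Species 1 against (Night, Dusk): payoffs 1.6, 4.7 → best response Mixed.
Species 2 against (Night, Dawn): payoffs 4.4, 2.4 → best response Dusk.
Species 2 against (Night, Day): payoffs 5.8, 3.2 → best response Dusk.
Species 2 against (Night, Dusk): payoffs 4.5, 5.3 → best response Night.
Species 2 against (Mixed, Dawn): payoffs 1.7, 2.6 → best response Night.
Species 2 against (Mixed, Day): payoffs 3.6, 5.8 → best response Night.
Species 2 against (Mixed, Dusk): payoffs 0.4, 5.1 → best response Night.
Species 3 against (Night, Dusk): payoffs 0.9, 1.4, 2.8 → best response Dusk.
Species 3 against (Night, Night): payoffs 3.6, 1.8, 5 → best response Dusk.
Species 3 against (Mixed, Dusk): payoffs 4.6, 3.2, 3.4 → best response Dawn.
Species 3 against (Mixed, Night): payoffs 1.7, 3.3, 1.4 → best response Day.
No profile is a mutual best response for all players.

This game has no pure Nash equilibrium.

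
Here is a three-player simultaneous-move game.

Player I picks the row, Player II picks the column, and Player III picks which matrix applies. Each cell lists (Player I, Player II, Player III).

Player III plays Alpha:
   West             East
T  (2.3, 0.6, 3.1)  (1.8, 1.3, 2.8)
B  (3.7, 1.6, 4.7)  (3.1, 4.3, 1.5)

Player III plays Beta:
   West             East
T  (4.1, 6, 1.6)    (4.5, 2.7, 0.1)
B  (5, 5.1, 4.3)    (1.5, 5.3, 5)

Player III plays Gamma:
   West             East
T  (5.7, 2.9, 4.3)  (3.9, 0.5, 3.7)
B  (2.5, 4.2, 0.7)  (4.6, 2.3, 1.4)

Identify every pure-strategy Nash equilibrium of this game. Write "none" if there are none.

Pure NE: (T, West, Gamma)

Player I against (West, Alpha): payoffs 2.3, 3.7 → best response B.
Player I against (West, Beta): payoffs 4.1, 5 → best response B.
Player I against (West, Gamma): payoffs 5.7, 2.5 → best response T.
Player I against (East, Alpha): payoffs 1.8, 3.1 → best response B.
Player I against (East, Beta): payoffs 4.5, 1.5 → best response T.
Player I against (East, Gamma): payoffs 3.9, 4.6 → best response B.
Player II against (T, Alpha): payoffs 0.6, 1.3 → best response East.
Player II against (T, Beta): payoffs 6, 2.7 → best response West.
Player II against (T, Gamma): payoffs 2.9, 0.5 → best response West.
Player II against (B, Alpha): payoffs 1.6, 4.3 → best response East.
Player II against (B, Beta): payoffs 5.1, 5.3 → best response East.
Player II against (B, Gamma): payoffs 4.2, 2.3 → best response West.
Player III against (T, West): payoffs 3.1, 1.6, 4.3 → best response Gamma.
Player III against (T, East): payoffs 2.8, 0.1, 3.7 → best response Gamma.
Player III against (B, West): payoffs 4.7, 4.3, 0.7 → best response Alpha.
Player III against (B, East): payoffs 1.5, 5, 1.4 → best response Beta.
Mutual best responses: (T, West, Gamma).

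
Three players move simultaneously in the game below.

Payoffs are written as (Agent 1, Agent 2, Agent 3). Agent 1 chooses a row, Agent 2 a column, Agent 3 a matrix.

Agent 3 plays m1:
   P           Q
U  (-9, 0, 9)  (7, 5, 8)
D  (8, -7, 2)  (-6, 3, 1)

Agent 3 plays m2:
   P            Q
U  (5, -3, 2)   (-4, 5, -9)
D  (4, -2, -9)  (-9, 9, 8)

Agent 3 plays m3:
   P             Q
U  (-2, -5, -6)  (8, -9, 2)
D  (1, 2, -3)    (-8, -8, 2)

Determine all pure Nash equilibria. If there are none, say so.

The unique pure-strategy Nash equilibrium is (U, Q, m1).

(U, P, m1): Agent 1 can switch to D (-9 → 8). Not NE.
(U, P, m2): Agent 2 can switch to Q (-3 → 5). Not NE.
(U, P, m3): Agent 1 can switch to D (-2 → 1). Not NE.
(U, Q, m1): Agent 1 gets 7, best alternative -6; Agent 2 gets 5, best alternative 0; Agent 3 gets 8, best alternative 2. No profitable deviation — NE.
(U, Q, m2): Agent 3 can switch to m1 (-9 → 8). Not NE.
(U, Q, m3): Agent 2 can switch to P (-9 → -5). Not NE.
(D, P, m1): Agent 2 can switch to Q (-7 → 3). Not NE.
(D, P, m2): Agent 1 can switch to U (4 → 5). Not NE.
(D, P, m3): Agent 3 can switch to m1 (-3 → 2). Not NE.
(The remaining 3 profiles each have a profitable deviation by the same check.)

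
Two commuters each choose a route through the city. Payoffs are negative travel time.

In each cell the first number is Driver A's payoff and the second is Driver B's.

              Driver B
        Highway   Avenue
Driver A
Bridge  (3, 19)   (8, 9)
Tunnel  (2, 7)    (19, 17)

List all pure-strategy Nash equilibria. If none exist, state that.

Pure-strategy Nash equilibria: (Bridge, Highway) and (Tunnel, Avenue)

(Bridge, Highway): Driver A gets 3, best alternative 2; Driver B gets 19, best alternative 9. No profitable deviation — NE.
(Bridge, Avenue): Driver A can switch to Tunnel (8 → 19). Not NE.
(Tunnel, Highway): Driver A can switch to Bridge (2 → 3). Not NE.
(Tunnel, Avenue): Driver A gets 19, best alternative 8; Driver B gets 17, best alternative 7. No profitable deviation — NE.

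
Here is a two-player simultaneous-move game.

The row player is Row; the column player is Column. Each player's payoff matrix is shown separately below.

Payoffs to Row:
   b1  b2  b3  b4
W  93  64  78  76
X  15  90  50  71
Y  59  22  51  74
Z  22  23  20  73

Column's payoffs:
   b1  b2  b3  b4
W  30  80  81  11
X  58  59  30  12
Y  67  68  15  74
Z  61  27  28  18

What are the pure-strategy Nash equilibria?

Pure-strategy Nash equilibria: (W, b3); (X, b2)

Row against b1: payoffs 93, 15, 59, 22 → best response W.
Row against b2: payoffs 64, 90, 22, 23 → best response X.
Row against b3: payoffs 78, 50, 51, 20 → best response W.
Row against b4: payoffs 76, 71, 74, 73 → best response W.
Column against W: payoffs 30, 80, 81, 11 → best response b3.
Column against X: payoffs 58, 59, 30, 12 → best response b2.
Column against Y: payoffs 67, 68, 15, 74 → best response b4.
Column against Z: payoffs 61, 27, 28, 18 → best response b1.
Mutual best responses: (W, b3); (X, b2).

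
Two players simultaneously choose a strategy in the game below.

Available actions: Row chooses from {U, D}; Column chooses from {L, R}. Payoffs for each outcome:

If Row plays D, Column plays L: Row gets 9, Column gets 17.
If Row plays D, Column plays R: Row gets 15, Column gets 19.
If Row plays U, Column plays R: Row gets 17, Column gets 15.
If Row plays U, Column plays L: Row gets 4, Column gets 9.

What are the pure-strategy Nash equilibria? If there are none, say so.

Row against L: payoffs 4, 9 → best response D.
Row against R: payoffs 17, 15 → best response U.
Column against U: payoffs 9, 15 → best response R.
Column against D: payoffs 17, 19 → best response R.
Mutual best responses: (U, R).

(U, R)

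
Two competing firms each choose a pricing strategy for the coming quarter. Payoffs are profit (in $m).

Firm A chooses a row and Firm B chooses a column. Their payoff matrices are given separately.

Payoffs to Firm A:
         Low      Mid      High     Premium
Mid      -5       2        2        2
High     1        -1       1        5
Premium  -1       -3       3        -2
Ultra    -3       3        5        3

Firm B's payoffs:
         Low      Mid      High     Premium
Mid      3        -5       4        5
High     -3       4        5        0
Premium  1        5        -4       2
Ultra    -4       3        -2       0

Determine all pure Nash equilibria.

(Mid, Low): Firm A can switch to High (-5 → 1). Not NE.
(Mid, Mid): Firm A can switch to Ultra (2 → 3). Not NE.
(Mid, High): Firm A can switch to Premium (2 → 3). Not NE.
(Mid, Premium): Firm A can switch to High (2 → 5). Not NE.
(High, Low): Firm B can switch to Mid (-3 → 4). Not NE.
(High, Mid): Firm A can switch to Mid (-1 → 2). Not NE.
(High, High): Firm A can switch to Mid (1 → 2). Not NE.
(High, Premium): Firm B can switch to Mid (0 → 4). Not NE.
(Ultra, Mid): Firm A gets 3, best alternative 2; Firm B gets 3, best alternative 0. No profitable deviation — NE.
(The remaining 7 profiles each have a profitable deviation by the same check.)

(Ultra, Mid)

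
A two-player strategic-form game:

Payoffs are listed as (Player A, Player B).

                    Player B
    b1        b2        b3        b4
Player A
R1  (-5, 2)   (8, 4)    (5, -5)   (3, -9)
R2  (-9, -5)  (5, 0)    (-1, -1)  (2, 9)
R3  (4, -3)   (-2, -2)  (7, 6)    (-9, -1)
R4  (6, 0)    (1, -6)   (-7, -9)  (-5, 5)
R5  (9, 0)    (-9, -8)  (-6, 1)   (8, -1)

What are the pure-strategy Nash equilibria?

(R1, b2); (R3, b3)

(R1, b1): Player A can switch to R3 (-5 → 4). Not NE.
(R1, b2): Player A gets 8, best alternative 5; Player B gets 4, best alternative 2. No profitable deviation — NE.
(R1, b3): Player A can switch to R3 (5 → 7). Not NE.
(R1, b4): Player A can switch to R5 (3 → 8). Not NE.
(R2, b1): Player A can switch to R1 (-9 → -5). Not NE.
(R2, b2): Player A can switch to R1 (5 → 8). Not NE.
(R2, b3): Player A can switch to R1 (-1 → 5). Not NE.
(R2, b4): Player A can switch to R1 (2 → 3). Not NE.
(R3, b1): Player A can switch to R4 (4 → 6). Not NE.
(R3, b2): Player A can switch to R1 (-2 → 8). Not NE.
(R3, b3): Player A gets 7, best alternative 5; Player B gets 6, best alternative -1. No profitable deviation — NE.
(R3, b4): Player A can switch to R1 (-9 → 3). Not NE.
(R4, b1): Player A can switch to R5 (6 → 9). Not NE.
(R4, b2): Player A can switch to R1 (1 → 8). Not NE.
(The remaining 6 profiles each have a profitable deviation by the same check.)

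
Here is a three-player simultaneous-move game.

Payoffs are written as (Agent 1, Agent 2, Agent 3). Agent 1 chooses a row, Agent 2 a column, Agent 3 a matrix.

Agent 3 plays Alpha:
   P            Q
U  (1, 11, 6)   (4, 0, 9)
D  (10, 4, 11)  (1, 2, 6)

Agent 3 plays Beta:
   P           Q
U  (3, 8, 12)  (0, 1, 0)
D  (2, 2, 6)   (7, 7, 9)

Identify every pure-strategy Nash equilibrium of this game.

For each strategy profile, look for a profitable unilateral deviation.
(U, P, Alpha): Agent 1 can switch to D (1 → 10). Not NE.
(U, P, Beta): Agent 1 gets 3, best alternative 2; Agent 2 gets 8, best alternative 1; Agent 3 gets 12, best alternative 6. No profitable deviation — NE.
(U, Q, Alpha): Agent 2 can switch to P (0 → 11). Not NE.
(U, Q, Beta): Agent 1 can switch to D (0 → 7). Not NE.
(D, P, Alpha): Agent 1 gets 10, best alternative 1; Agent 2 gets 4, best alternative 2; Agent 3 gets 11, best alternative 6. No profitable deviation — NE.
(D, P, Beta): Agent 1 can switch to U (2 → 3). Not NE.
(D, Q, Alpha): Agent 1 can switch to U (1 → 4). Not NE.
(D, Q, Beta): Agent 1 gets 7, best alternative 0; Agent 2 gets 7, best alternative 2; Agent 3 gets 9, best alternative 6. No profitable deviation — NE.

Pure-strategy Nash equilibria: (U, P, Beta) and (D, P, Alpha) and (D, Q, Beta)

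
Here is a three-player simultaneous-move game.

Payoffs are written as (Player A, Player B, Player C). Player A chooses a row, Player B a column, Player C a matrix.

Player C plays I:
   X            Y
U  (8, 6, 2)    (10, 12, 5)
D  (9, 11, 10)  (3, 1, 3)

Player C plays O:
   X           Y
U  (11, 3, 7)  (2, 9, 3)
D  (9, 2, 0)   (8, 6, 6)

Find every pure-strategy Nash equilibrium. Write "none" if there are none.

The pure Nash equilibria are (U, Y, I); (D, X, I); (D, Y, O).

(U, X, I): Player A can switch to D (8 → 9). Not NE.
(U, X, O): Player B can switch to Y (3 → 9). Not NE.
(U, Y, I): Player A gets 10, best alternative 3; Player B gets 12, best alternative 6; Player C gets 5, best alternative 3. No profitable deviation — NE.
(U, Y, O): Player A can switch to D (2 → 8). Not NE.
(D, X, I): Player A gets 9, best alternative 8; Player B gets 11, best alternative 1; Player C gets 10, best alternative 0. No profitable deviation — NE.
(D, X, O): Player A can switch to U (9 → 11). Not NE.
(D, Y, I): Player A can switch to U (3 → 10). Not NE.
(D, Y, O): Player A gets 8, best alternative 2; Player B gets 6, best alternative 2; Player C gets 6, best alternative 3. No profitable deviation — NE.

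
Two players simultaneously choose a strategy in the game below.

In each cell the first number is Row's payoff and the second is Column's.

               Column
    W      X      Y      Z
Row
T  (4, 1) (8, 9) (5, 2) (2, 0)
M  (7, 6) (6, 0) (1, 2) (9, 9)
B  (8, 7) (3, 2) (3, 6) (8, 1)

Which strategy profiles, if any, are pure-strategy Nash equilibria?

For each player, find the best response to each opponent profile; mutual best responses are the pure NE.
Row against W: payoffs 4, 7, 8 → best response B.
Row against X: payoffs 8, 6, 3 → best response T.
Row against Y: payoffs 5, 1, 3 → best response T.
Row against Z: payoffs 2, 9, 8 → best response M.
Column against T: payoffs 1, 9, 2, 0 → best response X.
Column against M: payoffs 6, 0, 2, 9 → best response Z.
Column against B: payoffs 7, 2, 6, 1 → best response W.
Mutual best responses: (T, X); (M, Z); (B, W).

The pure Nash equilibria are (T, X), (M, Z), (B, W).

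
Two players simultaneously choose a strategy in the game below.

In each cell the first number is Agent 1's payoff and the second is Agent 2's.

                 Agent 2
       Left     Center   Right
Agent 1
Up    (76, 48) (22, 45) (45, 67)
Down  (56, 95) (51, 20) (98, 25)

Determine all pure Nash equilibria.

No pure-strategy Nash equilibrium.

Agent 1 against Left: payoffs 76, 56 → best response Up.
Agent 1 against Center: payoffs 22, 51 → best response Down.
Agent 1 against Right: payoffs 45, 98 → best response Down.
Agent 2 against Up: payoffs 48, 45, 67 → best response Right.
Agent 2 against Down: payoffs 95, 20, 25 → best response Left.
No profile is a mutual best response for all players.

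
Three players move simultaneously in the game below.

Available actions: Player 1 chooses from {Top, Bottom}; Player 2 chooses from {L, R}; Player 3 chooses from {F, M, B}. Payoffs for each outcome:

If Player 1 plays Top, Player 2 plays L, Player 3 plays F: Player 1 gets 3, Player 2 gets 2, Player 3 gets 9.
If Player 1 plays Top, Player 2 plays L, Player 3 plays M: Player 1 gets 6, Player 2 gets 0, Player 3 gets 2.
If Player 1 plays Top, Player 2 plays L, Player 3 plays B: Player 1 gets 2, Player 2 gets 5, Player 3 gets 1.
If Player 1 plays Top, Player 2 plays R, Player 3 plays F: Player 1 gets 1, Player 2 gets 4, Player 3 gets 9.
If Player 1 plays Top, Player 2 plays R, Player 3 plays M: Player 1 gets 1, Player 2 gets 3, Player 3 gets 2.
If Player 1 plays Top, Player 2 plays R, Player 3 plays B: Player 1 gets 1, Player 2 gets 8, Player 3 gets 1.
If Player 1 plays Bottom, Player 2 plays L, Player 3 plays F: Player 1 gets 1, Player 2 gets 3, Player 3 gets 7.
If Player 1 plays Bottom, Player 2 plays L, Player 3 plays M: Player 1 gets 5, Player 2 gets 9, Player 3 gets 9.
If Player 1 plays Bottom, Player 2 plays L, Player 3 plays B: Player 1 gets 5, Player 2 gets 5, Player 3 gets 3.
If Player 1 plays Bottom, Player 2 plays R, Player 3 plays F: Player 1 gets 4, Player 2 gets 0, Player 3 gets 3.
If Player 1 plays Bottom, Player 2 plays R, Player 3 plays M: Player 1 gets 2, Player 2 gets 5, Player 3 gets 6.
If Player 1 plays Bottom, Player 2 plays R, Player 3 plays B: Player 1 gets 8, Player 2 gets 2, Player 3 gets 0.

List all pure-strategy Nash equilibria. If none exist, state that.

(Top, L, F): Player 2 can switch to R (2 → 4). Not NE.
(Top, L, M): Player 2 can switch to R (0 → 3). Not NE.
(Top, L, B): Player 1 can switch to Bottom (2 → 5). Not NE.
(Top, R, F): Player 1 can switch to Bottom (1 → 4). Not NE.
(Top, R, M): Player 1 can switch to Bottom (1 → 2). Not NE.
(Top, R, B): Player 1 can switch to Bottom (1 → 8). Not NE.
(Bottom, L, F): Player 1 can switch to Top (1 → 3). Not NE.
(Bottom, L, M): Player 1 can switch to Top (5 → 6). Not NE.
(Bottom, L, B): Player 3 can switch to F (3 → 7). Not NE.
(Bottom, R, F): Player 2 can switch to L (0 → 3). Not NE.
(Bottom, R, M): Player 2 can switch to L (5 → 9). Not NE.
(Bottom, R, B): Player 2 can switch to L (2 → 5). Not NE.

There is no pure-strategy Nash equilibrium.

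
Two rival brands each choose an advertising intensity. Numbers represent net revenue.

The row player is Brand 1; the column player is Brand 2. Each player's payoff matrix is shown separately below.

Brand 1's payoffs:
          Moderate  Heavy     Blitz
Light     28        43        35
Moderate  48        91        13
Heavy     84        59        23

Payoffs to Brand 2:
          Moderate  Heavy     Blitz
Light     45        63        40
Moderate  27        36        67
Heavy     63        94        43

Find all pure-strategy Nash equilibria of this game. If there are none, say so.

This game has no pure Nash equilibrium.

(Light, Moderate): Brand 1 can switch to Moderate (28 → 48). Not NE.
(Light, Heavy): Brand 1 can switch to Moderate (43 → 91). Not NE.
(Light, Blitz): Brand 2 can switch to Moderate (40 → 45). Not NE.
(Moderate, Moderate): Brand 1 can switch to Heavy (48 → 84). Not NE.
(Moderate, Heavy): Brand 2 can switch to Blitz (36 → 67). Not NE.
(Moderate, Blitz): Brand 1 can switch to Light (13 → 35). Not NE.
(Heavy, Moderate): Brand 2 can switch to Heavy (63 → 94). Not NE.
(Heavy, Heavy): Brand 1 can switch to Moderate (59 → 91). Not NE.
(Heavy, Blitz): Brand 1 can switch to Light (23 → 35). Not NE.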